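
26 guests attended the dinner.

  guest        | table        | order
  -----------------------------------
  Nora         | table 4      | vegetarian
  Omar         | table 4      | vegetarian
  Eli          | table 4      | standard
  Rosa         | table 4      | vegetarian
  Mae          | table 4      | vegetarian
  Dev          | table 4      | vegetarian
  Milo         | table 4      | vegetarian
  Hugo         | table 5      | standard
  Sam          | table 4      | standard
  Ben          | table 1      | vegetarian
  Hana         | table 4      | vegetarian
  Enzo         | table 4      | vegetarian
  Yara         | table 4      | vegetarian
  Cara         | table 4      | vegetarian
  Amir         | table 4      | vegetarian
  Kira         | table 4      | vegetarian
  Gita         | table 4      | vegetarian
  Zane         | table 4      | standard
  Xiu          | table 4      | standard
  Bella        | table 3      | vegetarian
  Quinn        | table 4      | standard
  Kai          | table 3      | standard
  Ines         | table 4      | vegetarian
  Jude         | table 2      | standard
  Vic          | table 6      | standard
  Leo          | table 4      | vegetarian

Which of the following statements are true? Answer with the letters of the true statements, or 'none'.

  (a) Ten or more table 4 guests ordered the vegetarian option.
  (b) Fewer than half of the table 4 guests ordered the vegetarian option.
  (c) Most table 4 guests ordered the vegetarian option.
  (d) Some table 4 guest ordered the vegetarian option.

(a), (c), (d)

|A| = 20, |A ∩ B| = 15, |A ∖ B| = 5.
(a) |A ∩ B| ≥ 10: holds.
(b) |A ∩ B| < |A ∖ B|: fails.
(c) |A ∩ B| > |A ∖ B|: holds.
(d) A ∩ B ≠ ∅ (|A ∩ B| ≥ 1): holds.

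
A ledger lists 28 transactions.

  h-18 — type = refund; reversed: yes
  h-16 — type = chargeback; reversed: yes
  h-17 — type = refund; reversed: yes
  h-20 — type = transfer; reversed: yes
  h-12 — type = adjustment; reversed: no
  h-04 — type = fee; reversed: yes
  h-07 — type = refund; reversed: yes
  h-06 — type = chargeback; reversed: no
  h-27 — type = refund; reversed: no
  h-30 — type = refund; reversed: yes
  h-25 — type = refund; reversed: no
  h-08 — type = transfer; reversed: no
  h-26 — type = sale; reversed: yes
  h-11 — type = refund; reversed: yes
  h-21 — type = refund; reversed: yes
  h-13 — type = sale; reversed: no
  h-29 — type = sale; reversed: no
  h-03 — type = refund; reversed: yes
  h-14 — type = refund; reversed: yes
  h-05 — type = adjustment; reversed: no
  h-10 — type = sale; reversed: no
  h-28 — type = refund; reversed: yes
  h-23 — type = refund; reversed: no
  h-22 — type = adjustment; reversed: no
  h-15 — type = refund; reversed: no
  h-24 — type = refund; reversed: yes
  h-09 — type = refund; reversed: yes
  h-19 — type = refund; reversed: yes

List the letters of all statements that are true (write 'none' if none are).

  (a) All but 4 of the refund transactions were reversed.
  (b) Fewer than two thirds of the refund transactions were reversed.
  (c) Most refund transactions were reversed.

|A| = 16, |A ∩ B| = 12, |A ∖ B| = 4.
(a) |A ∖ B| = 4: holds.
(b) |A ∩ B| / |A| < 2/3: fails.
(c) |A ∩ B| > |A ∖ B|: holds.

(a), (c)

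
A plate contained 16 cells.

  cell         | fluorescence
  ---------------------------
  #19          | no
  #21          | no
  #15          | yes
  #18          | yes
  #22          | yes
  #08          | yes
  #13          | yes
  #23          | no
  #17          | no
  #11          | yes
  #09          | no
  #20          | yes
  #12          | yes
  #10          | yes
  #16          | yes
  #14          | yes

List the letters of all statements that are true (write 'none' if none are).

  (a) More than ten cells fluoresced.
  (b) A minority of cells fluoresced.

(a)

|A| = 16, |A ∩ B| = 11, |A ∖ B| = 5.
(a) |A ∩ B| > 10: holds.
(b) |A ∩ B| < |A ∖ B|: fails.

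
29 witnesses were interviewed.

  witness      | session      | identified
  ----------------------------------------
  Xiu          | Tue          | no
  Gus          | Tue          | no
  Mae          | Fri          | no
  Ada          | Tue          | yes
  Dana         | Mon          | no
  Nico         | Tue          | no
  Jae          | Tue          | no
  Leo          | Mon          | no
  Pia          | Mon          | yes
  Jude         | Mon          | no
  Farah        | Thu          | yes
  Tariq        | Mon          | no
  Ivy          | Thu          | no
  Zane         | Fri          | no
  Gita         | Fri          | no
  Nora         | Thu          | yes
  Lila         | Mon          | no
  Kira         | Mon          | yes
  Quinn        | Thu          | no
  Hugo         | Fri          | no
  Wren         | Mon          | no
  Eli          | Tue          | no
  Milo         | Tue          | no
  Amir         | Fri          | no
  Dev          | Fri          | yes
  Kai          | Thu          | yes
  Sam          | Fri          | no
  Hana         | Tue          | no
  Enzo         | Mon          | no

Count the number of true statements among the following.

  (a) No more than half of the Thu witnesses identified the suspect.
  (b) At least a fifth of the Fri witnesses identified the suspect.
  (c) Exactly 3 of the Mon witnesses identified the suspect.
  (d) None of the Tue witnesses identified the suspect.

0

(a) Thu: |A| = 5, |A ∩ B| = 3; needs |A ∩ B| ≤ |A ∖ B| — false.
(b) Fri: |A| = 7, |A ∩ B| = 1; needs |A ∩ B| / |A| ≥ 1/5 — false.
(c) Mon: |A| = 9, |A ∩ B| = 2; needs |A ∩ B| = 3 — false.
(d) Tue: |A| = 8, |A ∩ B| = 1; needs A ∩ B = ∅ (|A ∩ B| = 0) — false.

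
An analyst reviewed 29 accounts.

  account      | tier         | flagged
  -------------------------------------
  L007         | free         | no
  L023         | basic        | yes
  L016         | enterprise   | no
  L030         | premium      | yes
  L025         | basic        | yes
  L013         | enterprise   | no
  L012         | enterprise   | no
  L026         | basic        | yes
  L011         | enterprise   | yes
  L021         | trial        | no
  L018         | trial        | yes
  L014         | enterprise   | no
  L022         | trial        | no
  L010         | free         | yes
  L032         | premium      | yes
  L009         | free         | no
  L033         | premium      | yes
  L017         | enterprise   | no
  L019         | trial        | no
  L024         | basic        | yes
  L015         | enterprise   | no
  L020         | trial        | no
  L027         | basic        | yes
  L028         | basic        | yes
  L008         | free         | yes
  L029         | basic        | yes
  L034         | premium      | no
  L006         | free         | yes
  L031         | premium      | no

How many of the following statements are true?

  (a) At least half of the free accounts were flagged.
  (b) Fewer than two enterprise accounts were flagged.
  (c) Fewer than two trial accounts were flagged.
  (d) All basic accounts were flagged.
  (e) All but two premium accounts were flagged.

5

(a) free: |A| = 5, |A ∩ B| = 3; needs |A ∩ B| ≥ |A ∖ B| — true.
(b) enterprise: |A| = 7, |A ∩ B| = 1; needs |A ∩ B| < 2 — true.
(c) trial: |A| = 5, |A ∩ B| = 1; needs |A ∩ B| < 2 — true.
(d) basic: |A| = 7, |A ∩ B| = 7; needs A ⊆ B, i.e. every element of A is in B (|A ∖ B| = 0) — true.
(e) premium: |A| = 5, |A ∩ B| = 3; needs |A ∖ B| = 2 — true.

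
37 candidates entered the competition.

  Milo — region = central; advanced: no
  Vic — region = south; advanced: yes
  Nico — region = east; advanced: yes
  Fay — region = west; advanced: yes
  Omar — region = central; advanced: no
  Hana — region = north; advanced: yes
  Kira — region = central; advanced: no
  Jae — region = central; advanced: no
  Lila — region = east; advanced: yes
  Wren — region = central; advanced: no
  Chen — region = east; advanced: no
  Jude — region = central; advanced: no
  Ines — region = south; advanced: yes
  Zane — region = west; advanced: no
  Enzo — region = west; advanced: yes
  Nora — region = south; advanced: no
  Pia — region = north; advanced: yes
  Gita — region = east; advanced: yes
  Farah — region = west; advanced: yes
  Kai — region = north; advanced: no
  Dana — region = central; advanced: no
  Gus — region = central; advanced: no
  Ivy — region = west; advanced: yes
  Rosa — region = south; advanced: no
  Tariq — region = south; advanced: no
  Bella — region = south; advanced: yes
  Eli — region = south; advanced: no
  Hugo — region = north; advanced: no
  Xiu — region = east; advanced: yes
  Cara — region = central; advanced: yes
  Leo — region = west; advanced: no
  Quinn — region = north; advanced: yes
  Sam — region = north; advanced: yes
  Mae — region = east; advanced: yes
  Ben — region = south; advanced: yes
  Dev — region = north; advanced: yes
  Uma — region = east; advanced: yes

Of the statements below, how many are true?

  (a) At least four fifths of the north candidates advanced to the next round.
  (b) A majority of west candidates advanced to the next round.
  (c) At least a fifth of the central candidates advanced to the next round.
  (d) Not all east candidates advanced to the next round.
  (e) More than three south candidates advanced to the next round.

3

(a) north: |A| = 7, |A ∩ B| = 5; needs |A ∩ B| / |A| ≥ 4/5 — false.
(b) west: |A| = 6, |A ∩ B| = 4; needs |A ∩ B| > |A ∖ B| — true.
(c) central: |A| = 9, |A ∩ B| = 1; needs |A ∩ B| / |A| ≥ 1/5 — false.
(d) east: |A| = 7, |A ∩ B| = 6; needs A ⊄ B (|A ∖ B| ≥ 1) — true.
(e) south: |A| = 8, |A ∩ B| = 4; needs |A ∩ B| > 3 — true.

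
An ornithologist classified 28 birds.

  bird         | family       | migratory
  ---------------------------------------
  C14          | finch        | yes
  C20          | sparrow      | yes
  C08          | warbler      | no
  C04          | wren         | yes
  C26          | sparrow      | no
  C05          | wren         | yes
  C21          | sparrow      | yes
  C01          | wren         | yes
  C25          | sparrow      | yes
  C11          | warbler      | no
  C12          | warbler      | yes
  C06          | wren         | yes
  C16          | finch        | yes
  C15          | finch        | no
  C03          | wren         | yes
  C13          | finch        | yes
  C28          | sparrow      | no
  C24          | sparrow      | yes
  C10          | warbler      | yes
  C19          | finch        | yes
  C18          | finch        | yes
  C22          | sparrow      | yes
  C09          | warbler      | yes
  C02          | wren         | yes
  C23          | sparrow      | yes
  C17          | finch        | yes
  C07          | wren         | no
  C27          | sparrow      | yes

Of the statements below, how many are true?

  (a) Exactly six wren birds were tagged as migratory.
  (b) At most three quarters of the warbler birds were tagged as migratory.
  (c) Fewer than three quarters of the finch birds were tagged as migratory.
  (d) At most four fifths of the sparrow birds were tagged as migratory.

(a) wren: |A| = 7, |A ∩ B| = 6; needs |A ∩ B| = 6 — true.
(b) warbler: |A| = 5, |A ∩ B| = 3; needs |A ∩ B| / |A| ≤ 3/4 — true.
(c) finch: |A| = 7, |A ∩ B| = 6; needs |A ∩ B| / |A| < 3/4 — false.
(d) sparrow: |A| = 9, |A ∩ B| = 7; needs |A ∩ B| / |A| ≤ 4/5 — true.

3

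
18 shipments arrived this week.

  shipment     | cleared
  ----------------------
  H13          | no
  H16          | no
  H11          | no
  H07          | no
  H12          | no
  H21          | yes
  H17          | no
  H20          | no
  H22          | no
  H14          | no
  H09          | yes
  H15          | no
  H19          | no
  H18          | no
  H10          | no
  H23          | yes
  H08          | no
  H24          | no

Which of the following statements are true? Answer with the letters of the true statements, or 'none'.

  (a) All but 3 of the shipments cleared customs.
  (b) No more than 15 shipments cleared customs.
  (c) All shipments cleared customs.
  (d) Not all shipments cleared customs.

|A| = 18, |A ∩ B| = 3, |A ∖ B| = 15.
(a) |A ∖ B| = 3: fails.
(b) |A ∩ B| ≤ 15: holds.
(c) A ⊆ B, i.e. every element of A is in B (|A ∖ B| = 0): fails.
(d) A ⊄ B (|A ∖ B| ≥ 1): holds.

(b), (d)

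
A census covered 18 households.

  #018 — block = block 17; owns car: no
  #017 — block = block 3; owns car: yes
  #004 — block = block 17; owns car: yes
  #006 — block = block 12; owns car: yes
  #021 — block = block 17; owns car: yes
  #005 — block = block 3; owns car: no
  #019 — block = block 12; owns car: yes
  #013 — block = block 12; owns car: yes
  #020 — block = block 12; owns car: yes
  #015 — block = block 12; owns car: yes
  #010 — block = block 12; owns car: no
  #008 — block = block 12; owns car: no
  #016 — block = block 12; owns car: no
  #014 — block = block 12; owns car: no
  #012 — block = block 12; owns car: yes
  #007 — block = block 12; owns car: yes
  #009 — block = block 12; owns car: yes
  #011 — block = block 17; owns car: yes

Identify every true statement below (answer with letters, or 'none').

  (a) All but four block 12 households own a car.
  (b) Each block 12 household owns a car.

|A| = 12, |A ∩ B| = 8, |A ∖ B| = 4.
(a) |A ∖ B| = 4: holds.
(b) A ⊆ B, i.e. every element of A is in B (|A ∖ B| = 0): fails.

(a)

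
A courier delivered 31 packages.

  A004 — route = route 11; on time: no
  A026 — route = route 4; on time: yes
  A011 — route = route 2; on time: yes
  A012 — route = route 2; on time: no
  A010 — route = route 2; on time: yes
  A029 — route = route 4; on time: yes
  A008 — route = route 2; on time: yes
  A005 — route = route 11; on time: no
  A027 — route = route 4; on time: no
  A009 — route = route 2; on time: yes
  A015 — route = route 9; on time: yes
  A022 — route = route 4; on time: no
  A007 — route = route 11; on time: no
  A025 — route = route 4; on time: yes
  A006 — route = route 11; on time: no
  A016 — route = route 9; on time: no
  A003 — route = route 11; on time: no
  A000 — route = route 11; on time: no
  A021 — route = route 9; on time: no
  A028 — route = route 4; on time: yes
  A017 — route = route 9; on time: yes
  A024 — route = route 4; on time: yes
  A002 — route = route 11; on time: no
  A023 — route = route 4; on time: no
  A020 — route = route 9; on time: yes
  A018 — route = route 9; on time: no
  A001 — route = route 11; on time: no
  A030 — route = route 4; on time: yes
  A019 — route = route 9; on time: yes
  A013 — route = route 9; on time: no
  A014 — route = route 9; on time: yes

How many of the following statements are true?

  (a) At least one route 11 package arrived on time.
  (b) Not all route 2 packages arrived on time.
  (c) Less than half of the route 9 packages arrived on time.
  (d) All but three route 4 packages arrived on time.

2

(a) route 11: |A| = 8, |A ∩ B| = 0; needs A ∩ B ≠ ∅ (|A ∩ B| ≥ 1) — false.
(b) route 2: |A| = 5, |A ∩ B| = 4; needs A ⊄ B (|A ∖ B| ≥ 1) — true.
(c) route 9: |A| = 9, |A ∩ B| = 5; needs |A ∩ B| < |A ∖ B| — false.
(d) route 4: |A| = 9, |A ∩ B| = 6; needs |A ∖ B| = 3 — true.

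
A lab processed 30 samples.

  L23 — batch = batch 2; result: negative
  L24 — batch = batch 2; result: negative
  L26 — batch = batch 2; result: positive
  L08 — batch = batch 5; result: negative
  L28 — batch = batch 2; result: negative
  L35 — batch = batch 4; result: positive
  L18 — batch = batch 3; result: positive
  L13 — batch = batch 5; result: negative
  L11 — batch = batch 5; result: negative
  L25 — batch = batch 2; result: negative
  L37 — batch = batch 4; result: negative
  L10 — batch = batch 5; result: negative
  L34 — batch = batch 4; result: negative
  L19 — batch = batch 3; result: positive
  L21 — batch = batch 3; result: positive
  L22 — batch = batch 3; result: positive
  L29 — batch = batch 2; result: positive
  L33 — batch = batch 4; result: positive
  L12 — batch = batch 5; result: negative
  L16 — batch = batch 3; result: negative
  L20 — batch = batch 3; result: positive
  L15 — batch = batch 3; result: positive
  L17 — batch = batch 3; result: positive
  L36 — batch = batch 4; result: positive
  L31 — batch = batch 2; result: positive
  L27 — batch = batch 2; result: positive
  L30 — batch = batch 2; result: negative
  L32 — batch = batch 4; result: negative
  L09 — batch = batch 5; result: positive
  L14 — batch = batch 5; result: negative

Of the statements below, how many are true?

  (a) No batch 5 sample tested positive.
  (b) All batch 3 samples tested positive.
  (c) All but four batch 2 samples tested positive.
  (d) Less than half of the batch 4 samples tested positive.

0

(a) batch 5: |A| = 7, |A ∩ B| = 1; needs A ∩ B = ∅ (|A ∩ B| = 0) — false.
(b) batch 3: |A| = 8, |A ∩ B| = 7; needs A ⊆ B, i.e. every element of A is in B (|A ∖ B| = 0) — false.
(c) batch 2: |A| = 9, |A ∩ B| = 4; needs |A ∖ B| = 4 — false.
(d) batch 4: |A| = 6, |A ∩ B| = 3; needs |A ∩ B| < |A ∖ B| — false.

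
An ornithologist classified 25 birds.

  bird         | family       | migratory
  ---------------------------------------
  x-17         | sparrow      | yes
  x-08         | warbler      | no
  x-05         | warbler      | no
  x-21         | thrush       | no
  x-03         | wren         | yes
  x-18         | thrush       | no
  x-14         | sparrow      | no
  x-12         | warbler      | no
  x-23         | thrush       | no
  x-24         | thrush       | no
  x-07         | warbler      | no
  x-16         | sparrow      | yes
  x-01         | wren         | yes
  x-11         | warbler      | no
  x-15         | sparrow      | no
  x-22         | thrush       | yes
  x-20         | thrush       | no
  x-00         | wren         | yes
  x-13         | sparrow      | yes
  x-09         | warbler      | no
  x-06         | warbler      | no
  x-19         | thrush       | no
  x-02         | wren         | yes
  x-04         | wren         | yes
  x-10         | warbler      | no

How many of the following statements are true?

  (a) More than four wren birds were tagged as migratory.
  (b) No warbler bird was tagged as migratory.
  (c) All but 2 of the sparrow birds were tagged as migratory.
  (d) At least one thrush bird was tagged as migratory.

(a) wren: |A| = 5, |A ∩ B| = 5; needs |A ∩ B| > 4 — true.
(b) warbler: |A| = 8, |A ∩ B| = 0; needs A ∩ B = ∅ (|A ∩ B| = 0) — true.
(c) sparrow: |A| = 5, |A ∩ B| = 3; needs |A ∖ B| = 2 — true.
(d) thrush: |A| = 7, |A ∩ B| = 1; needs A ∩ B ≠ ∅ (|A ∩ B| ≥ 1) — true.

4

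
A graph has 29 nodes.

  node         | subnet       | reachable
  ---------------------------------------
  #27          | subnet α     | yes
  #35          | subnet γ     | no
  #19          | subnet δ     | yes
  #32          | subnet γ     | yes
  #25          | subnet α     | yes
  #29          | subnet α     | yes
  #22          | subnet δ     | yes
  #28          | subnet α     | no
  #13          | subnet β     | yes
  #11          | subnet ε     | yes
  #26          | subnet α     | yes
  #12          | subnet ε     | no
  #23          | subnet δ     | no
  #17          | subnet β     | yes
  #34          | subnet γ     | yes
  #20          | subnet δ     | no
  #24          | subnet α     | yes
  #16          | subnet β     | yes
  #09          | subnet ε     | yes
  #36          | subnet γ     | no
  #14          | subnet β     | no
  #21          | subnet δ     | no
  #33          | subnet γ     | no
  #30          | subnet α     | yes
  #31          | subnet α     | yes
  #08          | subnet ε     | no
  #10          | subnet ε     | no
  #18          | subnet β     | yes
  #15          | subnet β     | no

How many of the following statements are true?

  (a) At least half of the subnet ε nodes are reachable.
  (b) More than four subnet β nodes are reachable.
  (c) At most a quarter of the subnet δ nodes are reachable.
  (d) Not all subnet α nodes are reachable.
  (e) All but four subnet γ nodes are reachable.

(a) subnet ε: |A| = 5, |A ∩ B| = 2; needs |A ∩ B| ≥ |A ∖ B| — false.
(b) subnet β: |A| = 6, |A ∩ B| = 4; needs |A ∩ B| > 4 — false.
(c) subnet δ: |A| = 5, |A ∩ B| = 2; needs |A ∩ B| / |A| ≤ 1/4 — false.
(d) subnet α: |A| = 8, |A ∩ B| = 7; needs A ⊄ B (|A ∖ B| ≥ 1) — true.
(e) subnet γ: |A| = 5, |A ∩ B| = 2; needs |A ∖ B| = 4 — false.

1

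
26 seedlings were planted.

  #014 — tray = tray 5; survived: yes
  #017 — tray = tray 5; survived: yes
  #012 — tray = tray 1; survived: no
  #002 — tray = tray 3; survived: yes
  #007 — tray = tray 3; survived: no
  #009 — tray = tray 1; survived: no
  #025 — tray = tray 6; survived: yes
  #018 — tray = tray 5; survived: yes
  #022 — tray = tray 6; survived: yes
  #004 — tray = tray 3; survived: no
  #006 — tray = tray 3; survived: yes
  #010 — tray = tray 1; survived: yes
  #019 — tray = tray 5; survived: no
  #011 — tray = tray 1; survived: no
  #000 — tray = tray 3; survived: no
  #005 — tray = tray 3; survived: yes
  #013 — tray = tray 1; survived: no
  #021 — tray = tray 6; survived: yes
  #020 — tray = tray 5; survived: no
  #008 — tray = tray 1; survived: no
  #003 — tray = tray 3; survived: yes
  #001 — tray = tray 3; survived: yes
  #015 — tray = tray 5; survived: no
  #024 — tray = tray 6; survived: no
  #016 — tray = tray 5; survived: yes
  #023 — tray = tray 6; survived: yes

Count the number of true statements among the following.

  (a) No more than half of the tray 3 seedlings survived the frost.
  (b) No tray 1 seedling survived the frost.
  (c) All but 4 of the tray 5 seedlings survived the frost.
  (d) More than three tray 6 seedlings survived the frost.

(a) tray 3: |A| = 8, |A ∩ B| = 5; needs |A ∩ B| ≤ |A ∖ B| — false.
(b) tray 1: |A| = 6, |A ∩ B| = 1; needs A ∩ B = ∅ (|A ∩ B| = 0) — false.
(c) tray 5: |A| = 7, |A ∩ B| = 4; needs |A ∖ B| = 4 — false.
(d) tray 6: |A| = 5, |A ∩ B| = 4; needs |A ∩ B| > 3 — true.

1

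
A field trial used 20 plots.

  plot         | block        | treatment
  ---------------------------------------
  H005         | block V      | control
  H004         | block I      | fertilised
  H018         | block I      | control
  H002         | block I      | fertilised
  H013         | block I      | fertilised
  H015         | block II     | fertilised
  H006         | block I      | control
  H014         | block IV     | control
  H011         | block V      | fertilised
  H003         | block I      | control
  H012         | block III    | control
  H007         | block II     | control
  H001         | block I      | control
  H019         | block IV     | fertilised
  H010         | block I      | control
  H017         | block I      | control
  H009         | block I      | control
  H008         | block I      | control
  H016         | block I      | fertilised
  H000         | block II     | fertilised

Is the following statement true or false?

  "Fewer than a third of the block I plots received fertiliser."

False

Truth condition: |A ∩ B| / |A| < 1/3.
A (the restrictor) = {H004, H018, H002, H013, H006, H003, H001, H010, H017, H009, H008, H016}, |A| = 12.
A ∩ B = {H004, H002, H013, H016}, so |A ∩ B| = 4.
A ∖ B = {H018, H006, H003, H001, H010, H017, H009, H008}, so |A ∖ B| = 8.
|A ∩ B|/|A| = 4/12, so the statement is false.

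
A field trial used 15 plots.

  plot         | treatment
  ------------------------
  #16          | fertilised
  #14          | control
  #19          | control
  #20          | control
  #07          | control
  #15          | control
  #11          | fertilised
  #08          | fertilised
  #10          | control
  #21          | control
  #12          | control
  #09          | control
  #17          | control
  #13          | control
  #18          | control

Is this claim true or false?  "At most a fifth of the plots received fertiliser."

True

Truth condition: |A ∩ B| / |A| ≤ 1/5.
|A| = 15, |A ∩ B| = 3, |A ∖ B| = 12.
|A ∩ B|/|A| = 3/15, so the statement is true.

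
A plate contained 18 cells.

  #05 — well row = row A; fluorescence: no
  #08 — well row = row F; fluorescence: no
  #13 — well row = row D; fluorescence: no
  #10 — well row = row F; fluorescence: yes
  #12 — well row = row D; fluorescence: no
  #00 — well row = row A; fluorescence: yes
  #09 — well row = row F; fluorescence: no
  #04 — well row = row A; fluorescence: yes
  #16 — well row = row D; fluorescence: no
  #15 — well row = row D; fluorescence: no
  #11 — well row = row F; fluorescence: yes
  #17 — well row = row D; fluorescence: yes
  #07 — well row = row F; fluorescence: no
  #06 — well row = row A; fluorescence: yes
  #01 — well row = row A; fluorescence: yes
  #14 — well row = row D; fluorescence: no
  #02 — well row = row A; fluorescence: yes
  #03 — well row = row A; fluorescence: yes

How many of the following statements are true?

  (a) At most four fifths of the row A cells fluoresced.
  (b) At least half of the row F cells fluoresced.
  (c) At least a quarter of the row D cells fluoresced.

(a) row A: |A| = 7, |A ∩ B| = 6; needs |A ∩ B| / |A| ≤ 4/5 — false.
(b) row F: |A| = 5, |A ∩ B| = 2; needs |A ∩ B| ≥ |A ∖ B| — false.
(c) row D: |A| = 6, |A ∩ B| = 1; needs |A ∩ B| / |A| ≥ 1/4 — false.

0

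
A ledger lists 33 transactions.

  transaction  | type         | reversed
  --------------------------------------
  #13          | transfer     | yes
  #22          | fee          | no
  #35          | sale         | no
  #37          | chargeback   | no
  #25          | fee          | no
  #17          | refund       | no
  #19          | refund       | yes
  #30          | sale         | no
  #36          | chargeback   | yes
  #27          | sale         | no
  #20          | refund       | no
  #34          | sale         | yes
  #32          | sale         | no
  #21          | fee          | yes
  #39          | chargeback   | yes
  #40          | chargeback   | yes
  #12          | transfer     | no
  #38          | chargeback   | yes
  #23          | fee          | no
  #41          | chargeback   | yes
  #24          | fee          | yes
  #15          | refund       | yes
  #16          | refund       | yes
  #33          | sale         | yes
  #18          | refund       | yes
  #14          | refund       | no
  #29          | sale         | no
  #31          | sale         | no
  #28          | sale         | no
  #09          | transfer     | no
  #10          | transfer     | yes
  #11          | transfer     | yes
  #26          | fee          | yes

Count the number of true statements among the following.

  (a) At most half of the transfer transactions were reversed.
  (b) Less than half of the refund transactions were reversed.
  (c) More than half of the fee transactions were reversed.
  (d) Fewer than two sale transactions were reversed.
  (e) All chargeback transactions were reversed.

(a) transfer: |A| = 5, |A ∩ B| = 3; needs |A ∩ B| ≤ |A ∖ B| — false.
(b) refund: |A| = 7, |A ∩ B| = 4; needs |A ∩ B| < |A ∖ B| — false.
(c) fee: |A| = 6, |A ∩ B| = 3; needs |A ∩ B| > |A ∖ B| — false.
(d) sale: |A| = 9, |A ∩ B| = 2; needs |A ∩ B| < 2 — false.
(e) chargeback: |A| = 6, |A ∩ B| = 5; needs A ⊆ B, i.e. every element of A is in B (|A ∖ B| = 0) — false.

0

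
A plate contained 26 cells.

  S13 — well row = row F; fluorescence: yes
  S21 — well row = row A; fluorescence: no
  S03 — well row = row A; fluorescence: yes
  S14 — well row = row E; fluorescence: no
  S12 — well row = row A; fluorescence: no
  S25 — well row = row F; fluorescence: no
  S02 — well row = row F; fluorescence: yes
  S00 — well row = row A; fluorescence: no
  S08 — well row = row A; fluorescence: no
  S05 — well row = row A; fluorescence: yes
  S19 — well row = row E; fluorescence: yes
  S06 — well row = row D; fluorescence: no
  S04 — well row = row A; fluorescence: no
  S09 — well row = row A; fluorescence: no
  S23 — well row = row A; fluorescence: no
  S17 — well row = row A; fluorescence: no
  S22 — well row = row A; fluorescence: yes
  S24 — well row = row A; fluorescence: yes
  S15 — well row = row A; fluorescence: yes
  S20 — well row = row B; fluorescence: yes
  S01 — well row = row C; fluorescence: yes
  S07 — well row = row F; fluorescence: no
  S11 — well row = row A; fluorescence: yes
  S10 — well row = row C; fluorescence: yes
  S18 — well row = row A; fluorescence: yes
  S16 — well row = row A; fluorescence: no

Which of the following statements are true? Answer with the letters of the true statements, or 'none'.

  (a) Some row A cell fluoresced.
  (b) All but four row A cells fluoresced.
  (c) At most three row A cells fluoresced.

|A| = 16, |A ∩ B| = 7, |A ∖ B| = 9.
(a) A ∩ B ≠ ∅ (|A ∩ B| ≥ 1): holds.
(b) |A ∖ B| = 4: fails.
(c) |A ∩ B| ≤ 3: fails.

(a)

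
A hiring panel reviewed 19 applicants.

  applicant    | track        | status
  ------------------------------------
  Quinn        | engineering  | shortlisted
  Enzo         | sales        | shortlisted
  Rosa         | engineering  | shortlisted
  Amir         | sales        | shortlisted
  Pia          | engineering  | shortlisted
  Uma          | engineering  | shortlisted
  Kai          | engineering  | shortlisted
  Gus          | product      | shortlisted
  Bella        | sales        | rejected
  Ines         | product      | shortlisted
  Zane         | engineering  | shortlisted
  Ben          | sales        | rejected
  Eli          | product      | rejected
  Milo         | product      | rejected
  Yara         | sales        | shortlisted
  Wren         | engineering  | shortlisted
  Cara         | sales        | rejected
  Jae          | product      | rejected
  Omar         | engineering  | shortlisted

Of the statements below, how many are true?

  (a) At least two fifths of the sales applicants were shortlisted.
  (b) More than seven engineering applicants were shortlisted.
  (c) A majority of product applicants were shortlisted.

(a) sales: |A| = 6, |A ∩ B| = 3; needs |A ∩ B| / |A| ≥ 2/5 — true.
(b) engineering: |A| = 8, |A ∩ B| = 8; needs |A ∩ B| > 7 — true.
(c) product: |A| = 5, |A ∩ B| = 2; needs |A ∩ B| > |A ∖ B| — false.

2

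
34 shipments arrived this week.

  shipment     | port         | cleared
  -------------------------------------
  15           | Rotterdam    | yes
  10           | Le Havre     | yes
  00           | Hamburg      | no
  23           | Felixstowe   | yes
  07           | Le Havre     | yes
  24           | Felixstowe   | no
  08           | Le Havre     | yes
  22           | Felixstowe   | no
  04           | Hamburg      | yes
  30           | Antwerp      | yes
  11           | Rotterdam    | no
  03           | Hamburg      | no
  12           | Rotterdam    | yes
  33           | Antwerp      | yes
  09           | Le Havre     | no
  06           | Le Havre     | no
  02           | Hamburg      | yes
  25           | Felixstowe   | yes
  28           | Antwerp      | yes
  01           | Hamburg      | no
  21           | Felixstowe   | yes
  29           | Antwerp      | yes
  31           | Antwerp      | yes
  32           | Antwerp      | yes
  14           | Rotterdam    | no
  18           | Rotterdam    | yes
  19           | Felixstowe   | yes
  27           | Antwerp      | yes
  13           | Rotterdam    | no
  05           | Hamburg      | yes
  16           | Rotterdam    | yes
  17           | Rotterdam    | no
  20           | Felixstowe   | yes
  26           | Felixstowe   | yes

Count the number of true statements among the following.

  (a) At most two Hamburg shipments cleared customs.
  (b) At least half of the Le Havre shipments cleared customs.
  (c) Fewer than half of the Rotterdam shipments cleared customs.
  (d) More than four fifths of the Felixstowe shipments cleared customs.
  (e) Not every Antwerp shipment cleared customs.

1

(a) Hamburg: |A| = 6, |A ∩ B| = 3; needs |A ∩ B| ≤ 2 — false.
(b) Le Havre: |A| = 5, |A ∩ B| = 3; needs |A ∩ B| ≥ |A ∖ B| — true.
(c) Rotterdam: |A| = 8, |A ∩ B| = 4; needs |A ∩ B| < |A ∖ B| — false.
(d) Felixstowe: |A| = 8, |A ∩ B| = 6; needs |A ∩ B| / |A| > 4/5 — false.
(e) Antwerp: |A| = 7, |A ∩ B| = 7; needs A ⊄ B (|A ∖ B| ≥ 1) — false.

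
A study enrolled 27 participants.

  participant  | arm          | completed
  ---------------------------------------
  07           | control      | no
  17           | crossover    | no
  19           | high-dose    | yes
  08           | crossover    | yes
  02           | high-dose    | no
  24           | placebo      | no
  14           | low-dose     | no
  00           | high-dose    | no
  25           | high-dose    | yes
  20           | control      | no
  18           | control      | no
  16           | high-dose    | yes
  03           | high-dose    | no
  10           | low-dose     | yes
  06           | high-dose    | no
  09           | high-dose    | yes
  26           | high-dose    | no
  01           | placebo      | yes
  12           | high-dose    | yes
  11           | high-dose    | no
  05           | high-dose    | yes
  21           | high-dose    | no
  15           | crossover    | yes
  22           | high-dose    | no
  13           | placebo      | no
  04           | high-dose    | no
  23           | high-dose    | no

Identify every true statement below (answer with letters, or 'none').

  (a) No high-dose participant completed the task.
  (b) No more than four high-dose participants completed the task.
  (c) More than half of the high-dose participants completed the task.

|A| = 16, |A ∩ B| = 6, |A ∖ B| = 10.
(a) A ∩ B = ∅ (|A ∩ B| = 0): fails.
(b) |A ∩ B| ≤ 4: fails.
(c) |A ∩ B| > |A ∖ B|: fails.

none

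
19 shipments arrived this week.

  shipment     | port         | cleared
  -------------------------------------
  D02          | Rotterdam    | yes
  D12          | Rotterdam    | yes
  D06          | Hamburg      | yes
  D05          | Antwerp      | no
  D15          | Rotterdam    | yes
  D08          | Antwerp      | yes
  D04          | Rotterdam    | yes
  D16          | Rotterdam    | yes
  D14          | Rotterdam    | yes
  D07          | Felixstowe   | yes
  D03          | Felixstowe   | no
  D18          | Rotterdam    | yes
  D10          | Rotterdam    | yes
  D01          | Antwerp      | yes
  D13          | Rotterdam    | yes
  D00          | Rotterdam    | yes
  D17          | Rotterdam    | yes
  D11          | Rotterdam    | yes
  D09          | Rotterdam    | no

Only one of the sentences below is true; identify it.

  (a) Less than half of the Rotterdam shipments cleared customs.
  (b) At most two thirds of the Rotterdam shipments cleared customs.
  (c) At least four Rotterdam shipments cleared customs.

(c)

|A| = 13, |A ∩ B| = 12, |A ∖ B| = 1.
(a) requires |A ∩ B| < |A ∖ B|: false.
(b) requires |A ∩ B| / |A| ≤ 2/3: false.
(c) requires |A ∩ B| ≥ 4: true.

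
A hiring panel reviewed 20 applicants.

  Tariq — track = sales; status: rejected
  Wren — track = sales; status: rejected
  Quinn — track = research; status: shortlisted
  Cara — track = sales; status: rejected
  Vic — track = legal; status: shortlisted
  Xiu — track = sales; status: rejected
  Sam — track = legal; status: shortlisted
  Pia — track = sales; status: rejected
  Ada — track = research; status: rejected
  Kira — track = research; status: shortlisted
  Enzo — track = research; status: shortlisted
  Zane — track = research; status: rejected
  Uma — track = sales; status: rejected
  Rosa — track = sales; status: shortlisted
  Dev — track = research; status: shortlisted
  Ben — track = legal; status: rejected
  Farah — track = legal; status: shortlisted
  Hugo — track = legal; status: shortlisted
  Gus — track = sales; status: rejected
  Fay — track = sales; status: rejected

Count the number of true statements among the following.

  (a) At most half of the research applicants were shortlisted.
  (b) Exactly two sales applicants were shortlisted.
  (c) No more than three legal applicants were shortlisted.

0

(a) research: |A| = 6, |A ∩ B| = 4; needs |A ∩ B| ≤ |A ∖ B| — false.
(b) sales: |A| = 9, |A ∩ B| = 1; needs |A ∩ B| = 2 — false.
(c) legal: |A| = 5, |A ∩ B| = 4; needs |A ∩ B| ≤ 3 — false.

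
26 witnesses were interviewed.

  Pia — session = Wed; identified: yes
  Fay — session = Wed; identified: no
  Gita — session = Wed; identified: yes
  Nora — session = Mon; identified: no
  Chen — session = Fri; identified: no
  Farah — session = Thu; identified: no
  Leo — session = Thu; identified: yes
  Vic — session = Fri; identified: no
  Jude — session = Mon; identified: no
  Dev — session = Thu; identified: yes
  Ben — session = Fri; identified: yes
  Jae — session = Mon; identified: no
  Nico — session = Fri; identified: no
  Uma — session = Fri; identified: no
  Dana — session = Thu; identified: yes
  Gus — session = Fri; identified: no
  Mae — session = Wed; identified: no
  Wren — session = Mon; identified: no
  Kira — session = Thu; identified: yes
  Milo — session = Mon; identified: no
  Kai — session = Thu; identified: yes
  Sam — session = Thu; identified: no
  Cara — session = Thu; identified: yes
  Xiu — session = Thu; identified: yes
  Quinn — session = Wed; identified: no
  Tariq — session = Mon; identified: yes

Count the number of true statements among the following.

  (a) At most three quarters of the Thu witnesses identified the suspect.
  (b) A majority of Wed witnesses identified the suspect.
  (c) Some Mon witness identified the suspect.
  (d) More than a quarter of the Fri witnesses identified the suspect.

1

(a) Thu: |A| = 9, |A ∩ B| = 7; needs |A ∩ B| / |A| ≤ 3/4 — false.
(b) Wed: |A| = 5, |A ∩ B| = 2; needs |A ∩ B| > |A ∖ B| — false.
(c) Mon: |A| = 6, |A ∩ B| = 1; needs A ∩ B ≠ ∅ (|A ∩ B| ≥ 1) — true.
(d) Fri: |A| = 6, |A ∩ B| = 1; needs |A ∩ B| / |A| > 1/4 — false.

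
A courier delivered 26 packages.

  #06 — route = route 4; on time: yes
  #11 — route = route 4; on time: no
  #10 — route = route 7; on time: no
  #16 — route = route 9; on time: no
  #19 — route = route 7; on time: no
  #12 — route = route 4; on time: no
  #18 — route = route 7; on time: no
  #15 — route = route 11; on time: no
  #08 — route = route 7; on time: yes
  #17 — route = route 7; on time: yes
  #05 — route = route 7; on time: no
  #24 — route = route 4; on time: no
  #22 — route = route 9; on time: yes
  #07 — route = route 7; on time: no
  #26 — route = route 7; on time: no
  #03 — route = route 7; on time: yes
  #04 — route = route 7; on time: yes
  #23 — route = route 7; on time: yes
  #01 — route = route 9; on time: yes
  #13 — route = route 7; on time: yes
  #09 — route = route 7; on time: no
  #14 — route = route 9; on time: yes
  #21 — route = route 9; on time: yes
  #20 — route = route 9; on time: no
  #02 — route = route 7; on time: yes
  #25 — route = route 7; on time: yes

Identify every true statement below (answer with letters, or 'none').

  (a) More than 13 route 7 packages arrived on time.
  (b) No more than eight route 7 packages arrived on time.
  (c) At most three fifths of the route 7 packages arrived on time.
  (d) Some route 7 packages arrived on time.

(b), (c), (d)

|A| = 15, |A ∩ B| = 8, |A ∖ B| = 7.
(a) |A ∩ B| > 13: fails.
(b) |A ∩ B| ≤ 8: holds.
(c) |A ∩ B| / |A| ≤ 3/5: holds.
(d) A ∩ B ≠ ∅ (|A ∩ B| ≥ 1): holds.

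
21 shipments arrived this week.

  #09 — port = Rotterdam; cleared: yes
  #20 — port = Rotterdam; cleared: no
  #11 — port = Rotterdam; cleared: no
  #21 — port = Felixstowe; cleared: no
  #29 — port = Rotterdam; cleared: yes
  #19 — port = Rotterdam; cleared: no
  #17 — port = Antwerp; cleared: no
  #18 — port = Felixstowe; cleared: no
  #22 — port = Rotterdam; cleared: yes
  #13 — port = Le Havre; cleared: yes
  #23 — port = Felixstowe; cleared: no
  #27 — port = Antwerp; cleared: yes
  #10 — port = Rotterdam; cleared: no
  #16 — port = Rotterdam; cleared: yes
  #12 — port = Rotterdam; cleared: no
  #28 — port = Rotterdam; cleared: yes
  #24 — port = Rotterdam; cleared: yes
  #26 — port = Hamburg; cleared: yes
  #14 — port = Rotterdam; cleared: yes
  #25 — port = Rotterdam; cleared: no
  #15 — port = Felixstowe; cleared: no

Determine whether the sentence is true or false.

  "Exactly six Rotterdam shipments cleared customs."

The determiner here denotes the relation: |A ∩ B| = 6.
A (the restrictor) = {#09, #20, #11, #29, #19, #22, #10, #16, #12, #28, #24, #14, #25}, |A| = 13.
A ∩ B = {#09, #29, #22, #16, #28, #24, #14}, so |A ∩ B| = 7.
|A ∩ B| = 7, so the statement is false.

False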